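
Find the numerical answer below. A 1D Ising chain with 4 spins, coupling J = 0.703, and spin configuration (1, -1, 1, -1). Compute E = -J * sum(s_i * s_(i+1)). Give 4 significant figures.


Step 1: Nearest-neighbor products: -1, -1, -1
Step 2: Sum of products = -3
Step 3: E = -0.703 * -3 = 2.109

2.109


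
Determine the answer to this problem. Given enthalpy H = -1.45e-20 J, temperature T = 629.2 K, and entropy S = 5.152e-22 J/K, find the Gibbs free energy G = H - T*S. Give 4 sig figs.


Step 1: T*S = 629.2 * 5.152e-22 = 3.242e-19 J
Step 2: G = H - T*S = -1.45e-20 - 3.242e-19
Step 3: G = -3.387e-19 J

-3.387e-19


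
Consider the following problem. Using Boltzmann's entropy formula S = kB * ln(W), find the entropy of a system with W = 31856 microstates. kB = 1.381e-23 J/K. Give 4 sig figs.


Step 1: ln(W) = ln(31856) = 10.37
Step 2: S = kB * ln(W) = 1.381e-23 * 10.37
Step 3: S = 1.432e-22 J/K

1.432e-22


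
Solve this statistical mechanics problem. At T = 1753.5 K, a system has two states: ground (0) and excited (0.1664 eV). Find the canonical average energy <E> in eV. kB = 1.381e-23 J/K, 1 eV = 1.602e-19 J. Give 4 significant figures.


Step 1: beta*E = 0.1664*1.602e-19/(1.381e-23*1753.5) = 1.101
Step 2: exp(-beta*E) = 0.3326
Step 3: <E> = 0.1664*0.3326/(1+0.3326) = 0.04153 eV

0.04153


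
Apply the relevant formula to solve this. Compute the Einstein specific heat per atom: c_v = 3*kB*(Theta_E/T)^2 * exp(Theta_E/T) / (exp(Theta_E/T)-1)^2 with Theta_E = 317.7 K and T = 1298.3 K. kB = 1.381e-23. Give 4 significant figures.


Step 1: x = Theta_E/T = 317.7/1298.3 = 0.2447
Step 2: x^2 = 0.05988
Step 3: exp(x) = 1.277
Step 4: c_v = 3*1.381e-23*0.05988*1.277/(1.277-1)^2 = 4.122e-23

4.122e-23


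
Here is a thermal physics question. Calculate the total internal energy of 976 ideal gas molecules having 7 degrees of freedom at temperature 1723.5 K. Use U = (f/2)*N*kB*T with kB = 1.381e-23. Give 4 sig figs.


Step 1: f/2 = 7/2 = 3.5
Step 2: N*kB*T = 976*1.381e-23*1723.5 = 2.323e-17
Step 3: U = 3.5 * 2.323e-17 = 8.131e-17 J

8.131e-17


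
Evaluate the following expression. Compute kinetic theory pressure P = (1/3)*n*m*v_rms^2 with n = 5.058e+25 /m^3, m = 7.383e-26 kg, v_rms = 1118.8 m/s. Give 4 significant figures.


Step 1: v_rms^2 = 1118.8^2 = 1.252e+06
Step 2: n*m = 5.058e+25*7.383e-26 = 3.734
Step 3: P = (1/3)*3.734*1.252e+06 = 1.558e+06 Pa

1.558e+06


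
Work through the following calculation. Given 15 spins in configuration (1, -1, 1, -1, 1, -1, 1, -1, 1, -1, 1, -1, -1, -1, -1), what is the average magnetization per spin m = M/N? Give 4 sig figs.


Step 1: Count up spins (+1): 6, down spins (-1): 9
Step 2: Total magnetization M = 6 - 9 = -3
Step 3: m = M/N = -3/15 = -0.2

-0.2


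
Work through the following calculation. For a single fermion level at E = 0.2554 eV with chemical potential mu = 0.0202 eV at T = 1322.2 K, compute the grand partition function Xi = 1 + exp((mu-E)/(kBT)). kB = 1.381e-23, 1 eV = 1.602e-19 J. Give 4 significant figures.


Step 1: (mu - E) = 0.0202 - 0.2554 = -0.2352 eV
Step 2: x = (mu-E)*eV/(kB*T) = -0.2352*1.602e-19/(1.381e-23*1322.2) = -2.064
Step 3: exp(x) = 0.127
Step 4: Xi = 1 + 0.127 = 1.127

1.127


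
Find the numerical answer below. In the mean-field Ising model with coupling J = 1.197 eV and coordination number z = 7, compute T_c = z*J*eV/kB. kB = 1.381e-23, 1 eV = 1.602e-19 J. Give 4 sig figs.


Step 1: z*J = 7*1.197 = 8.379 eV
Step 2: Convert to Joules: 8.379*1.602e-19 = 1.342e-18 J
Step 3: T_c = 1.342e-18 / 1.381e-23 = 9.72e+04 K

9.72e+04


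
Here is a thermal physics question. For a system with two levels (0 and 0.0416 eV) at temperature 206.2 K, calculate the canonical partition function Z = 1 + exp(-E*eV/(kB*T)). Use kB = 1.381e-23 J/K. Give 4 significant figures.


Step 1: Compute beta*E = E*eV/(kB*T) = 0.0416*1.602e-19/(1.381e-23*206.2) = 2.34
Step 2: exp(-beta*E) = exp(-2.34) = 0.0963
Step 3: Z = 1 + 0.0963 = 1.096

1.096


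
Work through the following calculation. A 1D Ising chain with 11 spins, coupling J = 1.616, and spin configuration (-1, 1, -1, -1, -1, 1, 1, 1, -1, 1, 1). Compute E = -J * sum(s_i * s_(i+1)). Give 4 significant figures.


Step 1: Nearest-neighbor products: -1, -1, 1, 1, -1, 1, 1, -1, -1, 1
Step 2: Sum of products = 0
Step 3: E = -1.616 * 0 = 0

0


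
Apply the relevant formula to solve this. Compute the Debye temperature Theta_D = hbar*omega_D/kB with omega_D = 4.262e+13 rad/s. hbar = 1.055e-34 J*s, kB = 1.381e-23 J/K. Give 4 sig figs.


Step 1: hbar*omega_D = 1.055e-34 * 4.262e+13 = 4.496e-21 J
Step 2: Theta_D = 4.496e-21 / 1.381e-23
Step 3: Theta_D = 325.6 K

325.6


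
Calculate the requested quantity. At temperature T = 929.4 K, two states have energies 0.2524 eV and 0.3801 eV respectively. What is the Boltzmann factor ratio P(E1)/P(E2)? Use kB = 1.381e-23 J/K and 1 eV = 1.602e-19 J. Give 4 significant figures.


Step 1: Compute energy difference dE = E1 - E2 = 0.2524 - 0.3801 = -0.1277 eV
Step 2: Convert to Joules: dE_J = -0.1277 * 1.602e-19 = -2.046e-20 J
Step 3: Compute exponent = -dE_J / (kB * T) = -(-2.046e-20) / (1.381e-23 * 929.4) = 1.594
Step 4: P(E1)/P(E2) = exp(1.594) = 4.923

4.923


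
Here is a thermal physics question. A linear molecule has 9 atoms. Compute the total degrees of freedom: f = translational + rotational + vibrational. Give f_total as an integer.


Step 1: Translational DOF = 3
Step 2: Rotational DOF (linear) = 2
Step 3: Vibrational DOF = 3*9 - 5 = 22
Step 4: Total = 3 + 2 + 22 = 27

27


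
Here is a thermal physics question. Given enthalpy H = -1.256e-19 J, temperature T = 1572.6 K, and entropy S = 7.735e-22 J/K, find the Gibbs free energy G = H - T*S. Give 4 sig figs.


Step 1: T*S = 1572.6 * 7.735e-22 = 1.216e-18 J
Step 2: G = H - T*S = -1.256e-19 - 1.216e-18
Step 3: G = -1.342e-18 J

-1.342e-18


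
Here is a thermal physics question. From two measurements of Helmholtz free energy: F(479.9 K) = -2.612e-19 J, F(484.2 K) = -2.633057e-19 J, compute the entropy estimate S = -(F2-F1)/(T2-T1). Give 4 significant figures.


Step 1: dF = F2 - F1 = -2.633057e-19 - (-2.612e-19) = -2.1057e-21 J
Step 2: dT = T2 - T1 = 484.2 - 479.9 = 4.3 K
Step 3: S = -dF/dT = -(-2.1057e-21)/4.3 = 4.897e-22 J/K

4.897e-22


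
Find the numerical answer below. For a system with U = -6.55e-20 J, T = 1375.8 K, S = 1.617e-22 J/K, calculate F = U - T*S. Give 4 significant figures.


Step 1: T*S = 1375.8 * 1.617e-22 = 2.225e-19 J
Step 2: F = U - T*S = -6.55e-20 - 2.225e-19
Step 3: F = -2.88e-19 J

-2.88e-19


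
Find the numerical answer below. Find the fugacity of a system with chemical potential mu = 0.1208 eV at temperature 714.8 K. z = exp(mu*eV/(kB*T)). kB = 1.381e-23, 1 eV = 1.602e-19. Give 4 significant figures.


Step 1: Convert mu to Joules: 0.1208*1.602e-19 = 1.935e-20 J
Step 2: kB*T = 1.381e-23*714.8 = 9.871e-21 J
Step 3: mu/(kB*T) = 1.96
Step 4: z = exp(1.96) = 7.102

7.102


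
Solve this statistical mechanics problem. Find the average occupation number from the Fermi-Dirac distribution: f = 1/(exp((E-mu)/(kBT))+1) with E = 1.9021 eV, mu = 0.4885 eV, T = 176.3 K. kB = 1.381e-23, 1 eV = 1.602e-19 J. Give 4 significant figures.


Step 1: (E - mu) = 1.9021 - 0.4885 = 1.414 eV
Step 2: Convert: (E-mu)*eV = 2.265e-19 J
Step 3: x = (E-mu)*eV/(kB*T) = 93.01
Step 4: f = 1/(exp(93.01)+1) = 4.027e-41

4.027e-41


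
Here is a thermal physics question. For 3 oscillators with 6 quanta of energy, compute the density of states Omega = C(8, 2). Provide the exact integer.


Step 1: Use binomial coefficient C(8, 2)
Step 2: Numerator = 8! / 6!
Step 3: Denominator = 2!
Step 4: Omega = 28

28


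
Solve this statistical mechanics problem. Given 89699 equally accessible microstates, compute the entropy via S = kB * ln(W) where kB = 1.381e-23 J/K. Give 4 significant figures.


Step 1: ln(W) = ln(89699) = 11.4
Step 2: S = kB * ln(W) = 1.381e-23 * 11.4
Step 3: S = 1.575e-22 J/K

1.575e-22


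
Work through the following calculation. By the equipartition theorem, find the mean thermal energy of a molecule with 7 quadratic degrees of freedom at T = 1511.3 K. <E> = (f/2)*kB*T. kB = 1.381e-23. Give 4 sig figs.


Step 1: f/2 = 7/2 = 3.5
Step 2: kB*T = 1.381e-23 * 1511.3 = 2.087e-20
Step 3: <E> = 3.5 * 2.087e-20 = 7.305e-20 J

7.305e-20


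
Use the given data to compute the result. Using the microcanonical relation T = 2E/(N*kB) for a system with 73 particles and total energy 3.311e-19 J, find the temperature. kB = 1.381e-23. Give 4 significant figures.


Step 1: Numerator = 2*E = 2*3.311e-19 = 6.622e-19 J
Step 2: Denominator = N*kB = 73*1.381e-23 = 1.008e-21
Step 3: T = 6.622e-19 / 1.008e-21 = 656.9 K

656.9


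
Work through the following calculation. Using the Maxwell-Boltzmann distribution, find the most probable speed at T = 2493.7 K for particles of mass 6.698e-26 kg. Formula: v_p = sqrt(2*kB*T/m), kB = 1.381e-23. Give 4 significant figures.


Step 1: Numerator = 2*kB*T = 2*1.381e-23*2493.7 = 6.888e-20
Step 2: Ratio = 6.888e-20 / 6.698e-26 = 1.028e+06
Step 3: v_p = sqrt(1.028e+06) = 1014 m/s

1014


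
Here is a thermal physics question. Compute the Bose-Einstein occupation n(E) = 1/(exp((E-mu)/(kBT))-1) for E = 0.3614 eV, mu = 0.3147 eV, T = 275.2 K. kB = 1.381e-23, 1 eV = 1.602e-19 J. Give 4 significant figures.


Step 1: (E - mu) = 0.0467 eV
Step 2: x = (E-mu)*eV/(kB*T) = 0.0467*1.602e-19/(1.381e-23*275.2) = 1.969
Step 3: exp(x) = 7.16
Step 4: n = 1/(exp(x)-1) = 0.1623

0.1623


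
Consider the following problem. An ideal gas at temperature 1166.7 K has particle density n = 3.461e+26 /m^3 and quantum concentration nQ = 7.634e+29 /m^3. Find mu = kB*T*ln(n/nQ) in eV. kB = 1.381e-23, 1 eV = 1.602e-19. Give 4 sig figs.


Step 1: n/nQ = 3.461e+26/7.634e+29 = 0.0004534
Step 2: ln(n/nQ) = -7.699
Step 3: mu = kB*T*ln(n/nQ) = 1.611e-20*-7.699 = -1.24e-19 J
Step 4: Convert to eV: -1.24e-19/1.602e-19 = -0.7743 eV

-0.7743


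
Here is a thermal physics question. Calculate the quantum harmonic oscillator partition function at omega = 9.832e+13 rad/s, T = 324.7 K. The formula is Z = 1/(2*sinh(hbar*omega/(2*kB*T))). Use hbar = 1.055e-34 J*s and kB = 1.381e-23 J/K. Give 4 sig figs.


Step 1: Compute x = hbar*omega/(kB*T) = 1.055e-34*9.832e+13/(1.381e-23*324.7) = 2.313
Step 2: x/2 = 1.157
Step 3: sinh(x/2) = 1.432
Step 4: Z = 1/(2*1.432) = 0.3491

0.3491


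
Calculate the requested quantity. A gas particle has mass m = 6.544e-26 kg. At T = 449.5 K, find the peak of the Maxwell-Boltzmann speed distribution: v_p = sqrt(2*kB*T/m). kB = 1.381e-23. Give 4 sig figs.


Step 1: Numerator = 2*kB*T = 2*1.381e-23*449.5 = 1.242e-20
Step 2: Ratio = 1.242e-20 / 6.544e-26 = 1.897e+05
Step 3: v_p = sqrt(1.897e+05) = 435.6 m/s

435.6


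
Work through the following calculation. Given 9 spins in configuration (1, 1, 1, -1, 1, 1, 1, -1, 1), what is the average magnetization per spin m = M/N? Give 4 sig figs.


Step 1: Count up spins (+1): 7, down spins (-1): 2
Step 2: Total magnetization M = 7 - 2 = 5
Step 3: m = M/N = 5/9 = 0.5556

0.5556


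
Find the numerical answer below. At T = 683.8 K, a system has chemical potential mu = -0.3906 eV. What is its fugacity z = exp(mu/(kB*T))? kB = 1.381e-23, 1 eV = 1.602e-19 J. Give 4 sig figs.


Step 1: Convert mu to Joules: -0.3906*1.602e-19 = -6.257e-20 J
Step 2: kB*T = 1.381e-23*683.8 = 9.443e-21 J
Step 3: mu/(kB*T) = -6.626
Step 4: z = exp(-6.626) = 0.001325

0.001325


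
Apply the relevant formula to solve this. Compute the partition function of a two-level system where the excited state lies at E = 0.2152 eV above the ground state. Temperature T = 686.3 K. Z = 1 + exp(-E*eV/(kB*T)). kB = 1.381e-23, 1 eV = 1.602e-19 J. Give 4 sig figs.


Step 1: Compute beta*E = E*eV/(kB*T) = 0.2152*1.602e-19/(1.381e-23*686.3) = 3.637
Step 2: exp(-beta*E) = exp(-3.637) = 0.02632
Step 3: Z = 1 + 0.02632 = 1.026

1.026


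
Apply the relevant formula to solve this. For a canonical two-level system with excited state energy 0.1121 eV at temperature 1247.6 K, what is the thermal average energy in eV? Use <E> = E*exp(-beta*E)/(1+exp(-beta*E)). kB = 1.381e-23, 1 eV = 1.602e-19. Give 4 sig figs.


Step 1: beta*E = 0.1121*1.602e-19/(1.381e-23*1247.6) = 1.042
Step 2: exp(-beta*E) = 0.3526
Step 3: <E> = 0.1121*0.3526/(1+0.3526) = 0.02922 eV

0.02922


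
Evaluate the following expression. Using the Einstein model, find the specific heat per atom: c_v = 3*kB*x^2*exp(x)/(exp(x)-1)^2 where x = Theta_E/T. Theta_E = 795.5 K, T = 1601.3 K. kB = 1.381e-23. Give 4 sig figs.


Step 1: x = Theta_E/T = 795.5/1601.3 = 0.4968
Step 2: x^2 = 0.2468
Step 3: exp(x) = 1.643
Step 4: c_v = 3*1.381e-23*0.2468*1.643/(1.643-1)^2 = 4.059e-23

4.059e-23


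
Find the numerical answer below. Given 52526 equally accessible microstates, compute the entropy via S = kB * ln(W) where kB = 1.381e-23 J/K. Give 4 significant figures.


Step 1: ln(W) = ln(52526) = 10.87
Step 2: S = kB * ln(W) = 1.381e-23 * 10.87
Step 3: S = 1.501e-22 J/K

1.501e-22


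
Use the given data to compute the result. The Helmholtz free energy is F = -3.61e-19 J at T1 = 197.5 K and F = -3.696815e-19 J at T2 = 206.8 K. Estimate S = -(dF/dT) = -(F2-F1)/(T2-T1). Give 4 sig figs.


Step 1: dF = F2 - F1 = -3.696815e-19 - (-3.61e-19) = -8.6815e-21 J
Step 2: dT = T2 - T1 = 206.8 - 197.5 = 9.3 K
Step 3: S = -dF/dT = -(-8.6815e-21)/9.3 = 9.335e-22 J/K

9.335e-22


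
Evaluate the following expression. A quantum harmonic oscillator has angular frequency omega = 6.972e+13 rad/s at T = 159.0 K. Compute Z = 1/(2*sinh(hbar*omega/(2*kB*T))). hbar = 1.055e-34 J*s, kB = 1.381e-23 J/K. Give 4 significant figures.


Step 1: Compute x = hbar*omega/(kB*T) = 1.055e-34*6.972e+13/(1.381e-23*159.0) = 3.35
Step 2: x/2 = 1.675
Step 3: sinh(x/2) = 2.575
Step 4: Z = 1/(2*2.575) = 0.1941

0.1941


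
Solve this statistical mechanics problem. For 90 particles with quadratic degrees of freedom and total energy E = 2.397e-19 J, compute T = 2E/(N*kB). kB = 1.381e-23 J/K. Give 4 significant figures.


Step 1: Numerator = 2*E = 2*2.397e-19 = 4.794e-19 J
Step 2: Denominator = N*kB = 90*1.381e-23 = 1.243e-21
Step 3: T = 4.794e-19 / 1.243e-21 = 385.7 K

385.7


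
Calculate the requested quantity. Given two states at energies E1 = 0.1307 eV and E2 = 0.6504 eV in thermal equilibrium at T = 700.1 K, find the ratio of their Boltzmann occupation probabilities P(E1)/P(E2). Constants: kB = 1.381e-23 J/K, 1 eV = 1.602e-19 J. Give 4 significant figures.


Step 1: Compute energy difference dE = E1 - E2 = 0.1307 - 0.6504 = -0.5197 eV
Step 2: Convert to Joules: dE_J = -0.5197 * 1.602e-19 = -8.326e-20 J
Step 3: Compute exponent = -dE_J / (kB * T) = -(-8.326e-20) / (1.381e-23 * 700.1) = 8.611
Step 4: P(E1)/P(E2) = exp(8.611) = 5493

5493


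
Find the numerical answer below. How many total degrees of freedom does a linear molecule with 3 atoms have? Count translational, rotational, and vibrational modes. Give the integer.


Step 1: Translational DOF = 3
Step 2: Rotational DOF (linear) = 2
Step 3: Vibrational DOF = 3*3 - 5 = 4
Step 4: Total = 3 + 2 + 4 = 9

9


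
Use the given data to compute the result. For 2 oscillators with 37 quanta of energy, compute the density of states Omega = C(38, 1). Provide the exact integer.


Step 1: Use binomial coefficient C(38, 1)
Step 2: Numerator = 38! / 37!
Step 3: Denominator = 1!
Step 4: Omega = 38

38


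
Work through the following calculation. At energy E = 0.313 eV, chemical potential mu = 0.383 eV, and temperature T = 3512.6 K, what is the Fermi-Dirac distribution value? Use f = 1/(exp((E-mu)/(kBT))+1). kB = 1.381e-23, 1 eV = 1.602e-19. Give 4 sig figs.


Step 1: (E - mu) = 0.313 - 0.383 = -0.07 eV
Step 2: Convert: (E-mu)*eV = -1.121e-20 J
Step 3: x = (E-mu)*eV/(kB*T) = -0.2312
Step 4: f = 1/(exp(-0.2312)+1) = 0.5575

0.5575


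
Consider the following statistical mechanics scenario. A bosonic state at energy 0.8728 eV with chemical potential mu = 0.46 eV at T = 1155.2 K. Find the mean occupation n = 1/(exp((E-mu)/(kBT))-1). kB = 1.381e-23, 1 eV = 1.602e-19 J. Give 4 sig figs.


Step 1: (E - mu) = 0.4128 eV
Step 2: x = (E-mu)*eV/(kB*T) = 0.4128*1.602e-19/(1.381e-23*1155.2) = 4.145
Step 3: exp(x) = 63.13
Step 4: n = 1/(exp(x)-1) = 0.01609

0.01609


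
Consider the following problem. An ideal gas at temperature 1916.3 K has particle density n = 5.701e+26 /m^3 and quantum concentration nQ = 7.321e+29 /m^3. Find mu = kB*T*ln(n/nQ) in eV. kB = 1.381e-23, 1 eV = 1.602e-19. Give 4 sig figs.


Step 1: n/nQ = 5.701e+26/7.321e+29 = 0.0007787
Step 2: ln(n/nQ) = -7.158
Step 3: mu = kB*T*ln(n/nQ) = 2.646e-20*-7.158 = -1.894e-19 J
Step 4: Convert to eV: -1.894e-19/1.602e-19 = -1.182 eV

-1.182


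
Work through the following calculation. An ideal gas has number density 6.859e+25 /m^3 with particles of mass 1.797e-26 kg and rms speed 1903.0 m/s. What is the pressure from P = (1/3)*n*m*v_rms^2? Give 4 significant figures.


Step 1: v_rms^2 = 1903.0^2 = 3.621e+06
Step 2: n*m = 6.859e+25*1.797e-26 = 1.233
Step 3: P = (1/3)*1.233*3.621e+06 = 1.488e+06 Pa

1.488e+06


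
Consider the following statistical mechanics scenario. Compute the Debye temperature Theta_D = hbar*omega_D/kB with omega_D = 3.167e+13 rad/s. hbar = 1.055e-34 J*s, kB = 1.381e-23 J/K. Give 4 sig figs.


Step 1: hbar*omega_D = 1.055e-34 * 3.167e+13 = 3.341e-21 J
Step 2: Theta_D = 3.341e-21 / 1.381e-23
Step 3: Theta_D = 241.9 K

241.9


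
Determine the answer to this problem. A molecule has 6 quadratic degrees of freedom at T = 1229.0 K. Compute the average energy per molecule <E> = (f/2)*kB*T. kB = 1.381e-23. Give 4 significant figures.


Step 1: f/2 = 6/2 = 3
Step 2: kB*T = 1.381e-23 * 1229.0 = 1.697e-20
Step 3: <E> = 3 * 1.697e-20 = 5.092e-20 J

5.092e-20


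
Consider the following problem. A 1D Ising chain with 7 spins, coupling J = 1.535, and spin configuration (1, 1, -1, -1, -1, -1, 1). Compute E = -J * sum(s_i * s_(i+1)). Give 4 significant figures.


Step 1: Nearest-neighbor products: 1, -1, 1, 1, 1, -1
Step 2: Sum of products = 2
Step 3: E = -1.535 * 2 = -3.07

-3.07


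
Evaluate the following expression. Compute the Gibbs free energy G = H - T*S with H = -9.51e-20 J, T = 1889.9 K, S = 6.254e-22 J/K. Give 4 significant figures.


Step 1: T*S = 1889.9 * 6.254e-22 = 1.182e-18 J
Step 2: G = H - T*S = -9.51e-20 - 1.182e-18
Step 3: G = -1.277e-18 J

-1.277e-18


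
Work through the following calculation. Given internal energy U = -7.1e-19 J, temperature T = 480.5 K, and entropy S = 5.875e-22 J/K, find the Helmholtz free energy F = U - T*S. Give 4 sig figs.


Step 1: T*S = 480.5 * 5.875e-22 = 2.823e-19 J
Step 2: F = U - T*S = -7.1e-19 - 2.823e-19
Step 3: F = -9.923e-19 J

-9.923e-19


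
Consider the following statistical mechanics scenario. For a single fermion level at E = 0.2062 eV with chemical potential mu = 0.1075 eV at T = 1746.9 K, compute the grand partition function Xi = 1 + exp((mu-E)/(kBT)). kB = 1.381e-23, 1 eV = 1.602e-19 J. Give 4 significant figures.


Step 1: (mu - E) = 0.1075 - 0.2062 = -0.0987 eV
Step 2: x = (mu-E)*eV/(kB*T) = -0.0987*1.602e-19/(1.381e-23*1746.9) = -0.6554
Step 3: exp(x) = 0.5192
Step 4: Xi = 1 + 0.5192 = 1.519

1.519


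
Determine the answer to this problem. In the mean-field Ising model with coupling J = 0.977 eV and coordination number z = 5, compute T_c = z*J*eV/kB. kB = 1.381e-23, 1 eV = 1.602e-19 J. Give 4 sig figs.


Step 1: z*J = 5*0.977 = 4.885 eV
Step 2: Convert to Joules: 4.885*1.602e-19 = 7.826e-19 J
Step 3: T_c = 7.826e-19 / 1.381e-23 = 5.667e+04 K

5.667e+04


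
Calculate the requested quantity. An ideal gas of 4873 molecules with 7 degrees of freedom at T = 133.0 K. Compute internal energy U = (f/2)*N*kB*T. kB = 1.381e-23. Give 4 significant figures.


Step 1: f/2 = 7/2 = 3.5
Step 2: N*kB*T = 4873*1.381e-23*133.0 = 8.95e-18
Step 3: U = 3.5 * 8.95e-18 = 3.133e-17 J

3.133e-17


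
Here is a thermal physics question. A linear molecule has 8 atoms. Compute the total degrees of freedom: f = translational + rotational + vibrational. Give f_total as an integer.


Step 1: Translational DOF = 3
Step 2: Rotational DOF (linear) = 2
Step 3: Vibrational DOF = 3*8 - 5 = 19
Step 4: Total = 3 + 2 + 19 = 24

24


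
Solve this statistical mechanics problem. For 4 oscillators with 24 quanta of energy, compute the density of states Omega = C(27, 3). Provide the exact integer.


Step 1: Use binomial coefficient C(27, 3)
Step 2: Numerator = 27! / 24!
Step 3: Denominator = 3!
Step 4: Omega = 2925

2925


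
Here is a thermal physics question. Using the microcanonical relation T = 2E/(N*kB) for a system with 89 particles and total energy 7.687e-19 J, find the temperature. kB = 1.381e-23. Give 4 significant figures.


Step 1: Numerator = 2*E = 2*7.687e-19 = 1.537e-18 J
Step 2: Denominator = N*kB = 89*1.381e-23 = 1.229e-21
Step 3: T = 1.537e-18 / 1.229e-21 = 1251 K

1251


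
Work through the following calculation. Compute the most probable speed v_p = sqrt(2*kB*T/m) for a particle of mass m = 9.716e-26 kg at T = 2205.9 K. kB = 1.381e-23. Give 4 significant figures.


Step 1: Numerator = 2*kB*T = 2*1.381e-23*2205.9 = 6.093e-20
Step 2: Ratio = 6.093e-20 / 9.716e-26 = 6.271e+05
Step 3: v_p = sqrt(6.271e+05) = 791.9 m/s

791.9


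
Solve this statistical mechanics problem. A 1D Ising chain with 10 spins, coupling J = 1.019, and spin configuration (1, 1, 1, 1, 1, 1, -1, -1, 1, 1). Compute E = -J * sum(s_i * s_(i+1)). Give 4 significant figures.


Step 1: Nearest-neighbor products: 1, 1, 1, 1, 1, -1, 1, -1, 1
Step 2: Sum of products = 5
Step 3: E = -1.019 * 5 = -5.095

-5.095


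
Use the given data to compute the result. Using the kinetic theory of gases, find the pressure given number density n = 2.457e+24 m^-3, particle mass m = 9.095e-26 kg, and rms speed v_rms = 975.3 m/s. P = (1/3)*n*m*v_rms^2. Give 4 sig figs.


Step 1: v_rms^2 = 975.3^2 = 9.512e+05
Step 2: n*m = 2.457e+24*9.095e-26 = 0.2235
Step 3: P = (1/3)*0.2235*9.512e+05 = 7.085e+04 Pa

7.085e+04


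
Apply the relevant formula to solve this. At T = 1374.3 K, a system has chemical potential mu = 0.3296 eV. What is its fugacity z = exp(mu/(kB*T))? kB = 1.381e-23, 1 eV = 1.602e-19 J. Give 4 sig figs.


Step 1: Convert mu to Joules: 0.3296*1.602e-19 = 5.28e-20 J
Step 2: kB*T = 1.381e-23*1374.3 = 1.898e-20 J
Step 3: mu/(kB*T) = 2.782
Step 4: z = exp(2.782) = 16.15

16.15


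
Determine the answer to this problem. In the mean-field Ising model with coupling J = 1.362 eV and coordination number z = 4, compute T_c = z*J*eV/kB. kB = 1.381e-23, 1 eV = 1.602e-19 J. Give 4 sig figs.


Step 1: z*J = 4*1.362 = 5.448 eV
Step 2: Convert to Joules: 5.448*1.602e-19 = 8.728e-19 J
Step 3: T_c = 8.728e-19 / 1.381e-23 = 6.32e+04 K

6.32e+04


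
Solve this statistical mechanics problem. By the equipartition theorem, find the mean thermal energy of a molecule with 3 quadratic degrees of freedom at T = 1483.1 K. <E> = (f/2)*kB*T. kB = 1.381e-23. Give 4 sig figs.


Step 1: f/2 = 3/2 = 1.5
Step 2: kB*T = 1.381e-23 * 1483.1 = 2.048e-20
Step 3: <E> = 1.5 * 2.048e-20 = 3.072e-20 J

3.072e-20


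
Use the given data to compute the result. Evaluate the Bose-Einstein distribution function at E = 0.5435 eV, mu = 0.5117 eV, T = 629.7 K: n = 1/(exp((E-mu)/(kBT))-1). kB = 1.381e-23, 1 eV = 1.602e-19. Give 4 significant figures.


Step 1: (E - mu) = 0.0318 eV
Step 2: x = (E-mu)*eV/(kB*T) = 0.0318*1.602e-19/(1.381e-23*629.7) = 0.5858
Step 3: exp(x) = 1.796
Step 4: n = 1/(exp(x)-1) = 1.256

1.256


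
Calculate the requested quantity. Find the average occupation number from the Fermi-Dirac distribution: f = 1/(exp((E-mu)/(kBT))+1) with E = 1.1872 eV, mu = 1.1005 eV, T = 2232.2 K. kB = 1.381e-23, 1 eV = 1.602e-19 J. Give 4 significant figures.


Step 1: (E - mu) = 1.1872 - 1.1005 = 0.0867 eV
Step 2: Convert: (E-mu)*eV = 1.389e-20 J
Step 3: x = (E-mu)*eV/(kB*T) = 0.4506
Step 4: f = 1/(exp(0.4506)+1) = 0.3892

0.3892


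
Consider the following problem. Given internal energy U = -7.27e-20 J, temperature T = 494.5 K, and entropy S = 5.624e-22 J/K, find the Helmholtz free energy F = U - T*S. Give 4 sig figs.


Step 1: T*S = 494.5 * 5.624e-22 = 2.781e-19 J
Step 2: F = U - T*S = -7.27e-20 - 2.781e-19
Step 3: F = -3.508e-19 J

-3.508e-19


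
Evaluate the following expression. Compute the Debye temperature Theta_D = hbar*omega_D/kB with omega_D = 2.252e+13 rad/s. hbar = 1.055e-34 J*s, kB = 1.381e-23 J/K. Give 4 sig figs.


Step 1: hbar*omega_D = 1.055e-34 * 2.252e+13 = 2.376e-21 J
Step 2: Theta_D = 2.376e-21 / 1.381e-23
Step 3: Theta_D = 172 K

172


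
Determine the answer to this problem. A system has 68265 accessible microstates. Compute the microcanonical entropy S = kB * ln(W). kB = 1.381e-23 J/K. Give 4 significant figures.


Step 1: ln(W) = ln(68265) = 11.13
Step 2: S = kB * ln(W) = 1.381e-23 * 11.13
Step 3: S = 1.537e-22 J/K

1.537e-22


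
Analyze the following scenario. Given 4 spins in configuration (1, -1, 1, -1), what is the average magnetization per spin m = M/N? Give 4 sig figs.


Step 1: Count up spins (+1): 2, down spins (-1): 2
Step 2: Total magnetization M = 2 - 2 = 0
Step 3: m = M/N = 0/4 = 0

0


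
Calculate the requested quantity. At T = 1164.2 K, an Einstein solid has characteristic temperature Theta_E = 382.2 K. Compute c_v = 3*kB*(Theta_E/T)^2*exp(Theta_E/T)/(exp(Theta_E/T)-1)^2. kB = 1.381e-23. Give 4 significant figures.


Step 1: x = Theta_E/T = 382.2/1164.2 = 0.3283
Step 2: x^2 = 0.1078
Step 3: exp(x) = 1.389
Step 4: c_v = 3*1.381e-23*0.1078*1.389/(1.389-1)^2 = 4.106e-23

4.106e-23


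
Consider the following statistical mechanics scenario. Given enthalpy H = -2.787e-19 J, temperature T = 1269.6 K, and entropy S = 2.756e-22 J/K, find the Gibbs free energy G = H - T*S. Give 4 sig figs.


Step 1: T*S = 1269.6 * 2.756e-22 = 3.499e-19 J
Step 2: G = H - T*S = -2.787e-19 - 3.499e-19
Step 3: G = -6.286e-19 J

-6.286e-19


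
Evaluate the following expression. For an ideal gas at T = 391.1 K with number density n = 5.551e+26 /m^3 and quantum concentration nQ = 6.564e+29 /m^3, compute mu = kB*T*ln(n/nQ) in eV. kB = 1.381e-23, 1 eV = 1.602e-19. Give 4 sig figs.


Step 1: n/nQ = 5.551e+26/6.564e+29 = 0.0008457
Step 2: ln(n/nQ) = -7.075
Step 3: mu = kB*T*ln(n/nQ) = 5.401e-21*-7.075 = -3.821e-20 J
Step 4: Convert to eV: -3.821e-20/1.602e-19 = -0.2385 eV

-0.2385


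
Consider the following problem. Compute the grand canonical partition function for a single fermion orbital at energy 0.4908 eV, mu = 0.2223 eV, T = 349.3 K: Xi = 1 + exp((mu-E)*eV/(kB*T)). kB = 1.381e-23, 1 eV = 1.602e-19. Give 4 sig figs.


Step 1: (mu - E) = 0.2223 - 0.4908 = -0.2685 eV
Step 2: x = (mu-E)*eV/(kB*T) = -0.2685*1.602e-19/(1.381e-23*349.3) = -8.917
Step 3: exp(x) = 0.0001341
Step 4: Xi = 1 + 0.0001341 = 1

1


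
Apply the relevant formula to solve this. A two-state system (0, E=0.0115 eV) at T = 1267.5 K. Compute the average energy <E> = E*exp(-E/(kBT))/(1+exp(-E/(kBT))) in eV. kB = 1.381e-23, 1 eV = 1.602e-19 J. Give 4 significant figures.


Step 1: beta*E = 0.0115*1.602e-19/(1.381e-23*1267.5) = 0.1052
Step 2: exp(-beta*E) = 0.9001
Step 3: <E> = 0.0115*0.9001/(1+0.9001) = 0.005448 eV

0.005448


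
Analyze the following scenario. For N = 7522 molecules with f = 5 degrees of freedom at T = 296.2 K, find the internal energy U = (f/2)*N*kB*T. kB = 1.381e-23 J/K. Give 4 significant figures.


Step 1: f/2 = 5/2 = 2.5
Step 2: N*kB*T = 7522*1.381e-23*296.2 = 3.077e-17
Step 3: U = 2.5 * 3.077e-17 = 7.692e-17 J

7.692e-17


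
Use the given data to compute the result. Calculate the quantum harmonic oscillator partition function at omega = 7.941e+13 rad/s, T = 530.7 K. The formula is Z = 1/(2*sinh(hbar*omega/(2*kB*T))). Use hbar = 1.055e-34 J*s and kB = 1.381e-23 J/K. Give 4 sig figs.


Step 1: Compute x = hbar*omega/(kB*T) = 1.055e-34*7.941e+13/(1.381e-23*530.7) = 1.143
Step 2: x/2 = 0.5716
Step 3: sinh(x/2) = 0.6032
Step 4: Z = 1/(2*0.6032) = 0.8289

0.8289


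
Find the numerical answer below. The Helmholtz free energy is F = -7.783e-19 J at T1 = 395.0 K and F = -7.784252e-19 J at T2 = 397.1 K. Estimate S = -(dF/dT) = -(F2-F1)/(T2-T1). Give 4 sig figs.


Step 1: dF = F2 - F1 = -7.784252e-19 - (-7.783e-19) = -1.252e-22 J
Step 2: dT = T2 - T1 = 397.1 - 395.0 = 2.1 K
Step 3: S = -dF/dT = -(-1.252e-22)/2.1 = 5.962e-23 J/K

5.962e-23


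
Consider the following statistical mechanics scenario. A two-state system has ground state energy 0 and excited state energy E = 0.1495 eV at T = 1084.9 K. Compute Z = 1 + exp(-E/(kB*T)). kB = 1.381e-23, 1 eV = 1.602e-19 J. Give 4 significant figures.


Step 1: Compute beta*E = E*eV/(kB*T) = 0.1495*1.602e-19/(1.381e-23*1084.9) = 1.599
Step 2: exp(-beta*E) = exp(-1.599) = 0.2022
Step 3: Z = 1 + 0.2022 = 1.202

1.202


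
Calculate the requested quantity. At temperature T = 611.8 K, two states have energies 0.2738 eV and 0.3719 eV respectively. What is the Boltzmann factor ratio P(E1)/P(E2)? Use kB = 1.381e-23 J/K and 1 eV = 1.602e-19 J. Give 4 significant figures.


Step 1: Compute energy difference dE = E1 - E2 = 0.2738 - 0.3719 = -0.0981 eV
Step 2: Convert to Joules: dE_J = -0.0981 * 1.602e-19 = -1.572e-20 J
Step 3: Compute exponent = -dE_J / (kB * T) = -(-1.572e-20) / (1.381e-23 * 611.8) = 1.86
Step 4: P(E1)/P(E2) = exp(1.86) = 6.424

6.424


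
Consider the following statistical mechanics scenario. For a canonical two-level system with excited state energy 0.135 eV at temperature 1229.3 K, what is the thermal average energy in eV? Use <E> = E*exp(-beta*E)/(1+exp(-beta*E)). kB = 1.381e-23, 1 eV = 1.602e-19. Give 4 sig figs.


Step 1: beta*E = 0.135*1.602e-19/(1.381e-23*1229.3) = 1.274
Step 2: exp(-beta*E) = 0.2797
Step 3: <E> = 0.135*0.2797/(1+0.2797) = 0.02951 eV

0.02951


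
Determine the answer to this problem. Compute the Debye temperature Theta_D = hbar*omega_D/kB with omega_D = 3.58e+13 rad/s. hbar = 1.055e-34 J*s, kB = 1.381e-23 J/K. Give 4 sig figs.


Step 1: hbar*omega_D = 1.055e-34 * 3.58e+13 = 3.777e-21 J
Step 2: Theta_D = 3.777e-21 / 1.381e-23
Step 3: Theta_D = 273.5 K

273.5


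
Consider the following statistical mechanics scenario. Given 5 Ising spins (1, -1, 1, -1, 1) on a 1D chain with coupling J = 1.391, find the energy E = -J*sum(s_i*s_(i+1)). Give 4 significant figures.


Step 1: Nearest-neighbor products: -1, -1, -1, -1
Step 2: Sum of products = -4
Step 3: E = -1.391 * -4 = 5.564

5.564


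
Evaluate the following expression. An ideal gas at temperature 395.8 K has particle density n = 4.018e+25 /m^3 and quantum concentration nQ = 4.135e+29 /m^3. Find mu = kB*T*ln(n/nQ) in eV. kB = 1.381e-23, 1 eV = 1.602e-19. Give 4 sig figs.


Step 1: n/nQ = 4.018e+25/4.135e+29 = 9.717e-05
Step 2: ln(n/nQ) = -9.239
Step 3: mu = kB*T*ln(n/nQ) = 5.466e-21*-9.239 = -5.05e-20 J
Step 4: Convert to eV: -5.05e-20/1.602e-19 = -0.3152 eV

-0.3152


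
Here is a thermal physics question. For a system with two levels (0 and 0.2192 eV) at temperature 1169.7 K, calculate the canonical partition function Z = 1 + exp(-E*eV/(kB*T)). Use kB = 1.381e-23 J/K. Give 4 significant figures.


Step 1: Compute beta*E = E*eV/(kB*T) = 0.2192*1.602e-19/(1.381e-23*1169.7) = 2.174
Step 2: exp(-beta*E) = exp(-2.174) = 0.1137
Step 3: Z = 1 + 0.1137 = 1.114

1.114


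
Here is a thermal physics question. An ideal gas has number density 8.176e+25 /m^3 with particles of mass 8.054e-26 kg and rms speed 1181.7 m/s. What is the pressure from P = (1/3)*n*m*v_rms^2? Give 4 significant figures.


Step 1: v_rms^2 = 1181.7^2 = 1.396e+06
Step 2: n*m = 8.176e+25*8.054e-26 = 6.585
Step 3: P = (1/3)*6.585*1.396e+06 = 3.065e+06 Pa

3.065e+06


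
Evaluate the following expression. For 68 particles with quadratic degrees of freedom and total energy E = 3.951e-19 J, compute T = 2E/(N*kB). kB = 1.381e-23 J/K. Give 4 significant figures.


Step 1: Numerator = 2*E = 2*3.951e-19 = 7.902e-19 J
Step 2: Denominator = N*kB = 68*1.381e-23 = 9.391e-22
Step 3: T = 7.902e-19 / 9.391e-22 = 841.5 K

841.5


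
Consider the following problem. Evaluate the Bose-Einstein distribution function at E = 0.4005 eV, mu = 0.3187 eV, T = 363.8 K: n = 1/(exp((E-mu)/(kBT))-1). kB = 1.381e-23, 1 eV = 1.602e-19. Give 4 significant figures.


Step 1: (E - mu) = 0.0818 eV
Step 2: x = (E-mu)*eV/(kB*T) = 0.0818*1.602e-19/(1.381e-23*363.8) = 2.608
Step 3: exp(x) = 13.58
Step 4: n = 1/(exp(x)-1) = 0.07952

0.07952


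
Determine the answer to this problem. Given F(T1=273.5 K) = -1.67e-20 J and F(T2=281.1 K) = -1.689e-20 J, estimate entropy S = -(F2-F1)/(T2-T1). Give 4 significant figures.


Step 1: dF = F2 - F1 = -1.689e-20 - (-1.67e-20) = -1.9e-22 J
Step 2: dT = T2 - T1 = 281.1 - 273.5 = 7.6 K
Step 3: S = -dF/dT = -(-1.9e-22)/7.6 = 2.5e-23 J/K

2.5e-23


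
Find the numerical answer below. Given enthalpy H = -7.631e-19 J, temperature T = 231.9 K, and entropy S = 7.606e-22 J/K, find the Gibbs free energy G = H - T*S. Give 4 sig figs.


Step 1: T*S = 231.9 * 7.606e-22 = 1.764e-19 J
Step 2: G = H - T*S = -7.631e-19 - 1.764e-19
Step 3: G = -9.395e-19 J

-9.395e-19


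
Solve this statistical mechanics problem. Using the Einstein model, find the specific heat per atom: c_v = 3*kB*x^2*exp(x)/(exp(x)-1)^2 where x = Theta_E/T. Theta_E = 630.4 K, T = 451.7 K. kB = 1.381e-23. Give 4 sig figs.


Step 1: x = Theta_E/T = 630.4/451.7 = 1.396
Step 2: x^2 = 1.948
Step 3: exp(x) = 4.037
Step 4: c_v = 3*1.381e-23*1.948*4.037/(4.037-1)^2 = 3.531e-23

3.531e-23


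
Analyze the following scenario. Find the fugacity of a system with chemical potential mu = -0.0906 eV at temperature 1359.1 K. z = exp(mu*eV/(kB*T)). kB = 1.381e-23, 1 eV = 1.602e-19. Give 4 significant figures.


Step 1: Convert mu to Joules: -0.0906*1.602e-19 = -1.451e-20 J
Step 2: kB*T = 1.381e-23*1359.1 = 1.877e-20 J
Step 3: mu/(kB*T) = -0.7733
Step 4: z = exp(-0.7733) = 0.4615

0.4615


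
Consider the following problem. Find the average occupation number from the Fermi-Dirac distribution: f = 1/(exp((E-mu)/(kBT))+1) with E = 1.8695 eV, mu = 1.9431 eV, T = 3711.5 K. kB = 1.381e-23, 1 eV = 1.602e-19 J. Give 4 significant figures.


Step 1: (E - mu) = 1.8695 - 1.9431 = -0.0736 eV
Step 2: Convert: (E-mu)*eV = -1.179e-20 J
Step 3: x = (E-mu)*eV/(kB*T) = -0.23
Step 4: f = 1/(exp(-0.23)+1) = 0.5573

0.5573


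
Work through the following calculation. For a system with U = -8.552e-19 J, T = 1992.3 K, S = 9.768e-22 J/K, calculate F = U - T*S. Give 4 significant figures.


Step 1: T*S = 1992.3 * 9.768e-22 = 1.946e-18 J
Step 2: F = U - T*S = -8.552e-19 - 1.946e-18
Step 3: F = -2.801e-18 J

-2.801e-18


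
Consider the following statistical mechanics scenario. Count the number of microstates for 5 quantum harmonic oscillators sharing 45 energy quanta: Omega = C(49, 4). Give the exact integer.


Step 1: Use binomial coefficient C(49, 4)
Step 2: Numerator = 49! / 45!
Step 3: Denominator = 4!
Step 4: Omega = 211876

211876


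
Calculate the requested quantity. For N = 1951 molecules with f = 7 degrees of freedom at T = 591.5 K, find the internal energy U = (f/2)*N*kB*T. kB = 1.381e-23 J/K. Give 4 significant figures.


Step 1: f/2 = 7/2 = 3.5
Step 2: N*kB*T = 1951*1.381e-23*591.5 = 1.594e-17
Step 3: U = 3.5 * 1.594e-17 = 5.578e-17 J

5.578e-17


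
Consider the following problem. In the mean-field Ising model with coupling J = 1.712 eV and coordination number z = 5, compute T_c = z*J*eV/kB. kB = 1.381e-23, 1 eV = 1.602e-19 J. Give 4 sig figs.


Step 1: z*J = 5*1.712 = 8.56 eV
Step 2: Convert to Joules: 8.56*1.602e-19 = 1.371e-18 J
Step 3: T_c = 1.371e-18 / 1.381e-23 = 9.93e+04 K

9.93e+04


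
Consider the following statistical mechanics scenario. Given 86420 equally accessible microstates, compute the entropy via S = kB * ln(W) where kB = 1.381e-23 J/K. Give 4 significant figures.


Step 1: ln(W) = ln(86420) = 11.37
Step 2: S = kB * ln(W) = 1.381e-23 * 11.37
Step 3: S = 1.57e-22 J/K

1.57e-22


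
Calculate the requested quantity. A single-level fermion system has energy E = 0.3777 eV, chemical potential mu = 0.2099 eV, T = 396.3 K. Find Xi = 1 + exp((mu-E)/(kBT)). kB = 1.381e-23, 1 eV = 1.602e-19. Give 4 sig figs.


Step 1: (mu - E) = 0.2099 - 0.3777 = -0.1678 eV
Step 2: x = (mu-E)*eV/(kB*T) = -0.1678*1.602e-19/(1.381e-23*396.3) = -4.912
Step 3: exp(x) = 0.00736
Step 4: Xi = 1 + 0.00736 = 1.007

1.007


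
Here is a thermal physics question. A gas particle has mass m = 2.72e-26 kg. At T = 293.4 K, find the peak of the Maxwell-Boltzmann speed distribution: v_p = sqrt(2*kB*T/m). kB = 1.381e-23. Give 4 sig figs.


Step 1: Numerator = 2*kB*T = 2*1.381e-23*293.4 = 8.104e-21
Step 2: Ratio = 8.104e-21 / 2.72e-26 = 2.979e+05
Step 3: v_p = sqrt(2.979e+05) = 545.8 m/s

545.8


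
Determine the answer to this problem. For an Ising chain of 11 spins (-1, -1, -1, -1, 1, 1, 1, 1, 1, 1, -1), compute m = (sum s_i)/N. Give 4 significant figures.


Step 1: Count up spins (+1): 6, down spins (-1): 5
Step 2: Total magnetization M = 6 - 5 = 1
Step 3: m = M/N = 1/11 = 0.09091

0.09091


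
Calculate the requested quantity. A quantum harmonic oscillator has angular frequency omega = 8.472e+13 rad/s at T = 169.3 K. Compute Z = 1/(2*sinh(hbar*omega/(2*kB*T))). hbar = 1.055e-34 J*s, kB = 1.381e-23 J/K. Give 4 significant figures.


Step 1: Compute x = hbar*omega/(kB*T) = 1.055e-34*8.472e+13/(1.381e-23*169.3) = 3.823
Step 2: x/2 = 1.911
Step 3: sinh(x/2) = 3.307
Step 4: Z = 1/(2*3.307) = 0.1512

0.1512


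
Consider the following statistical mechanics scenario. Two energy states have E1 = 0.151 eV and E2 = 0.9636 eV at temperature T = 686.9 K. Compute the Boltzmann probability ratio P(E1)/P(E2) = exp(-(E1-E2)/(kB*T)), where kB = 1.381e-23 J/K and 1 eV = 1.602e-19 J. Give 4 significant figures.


Step 1: Compute energy difference dE = E1 - E2 = 0.151 - 0.9636 = -0.8126 eV
Step 2: Convert to Joules: dE_J = -0.8126 * 1.602e-19 = -1.302e-19 J
Step 3: Compute exponent = -dE_J / (kB * T) = -(-1.302e-19) / (1.381e-23 * 686.9) = 13.72
Step 4: P(E1)/P(E2) = exp(13.72) = 9.117e+05

9.117e+05


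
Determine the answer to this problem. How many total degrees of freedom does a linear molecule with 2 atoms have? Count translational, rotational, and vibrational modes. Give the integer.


Step 1: Translational DOF = 3
Step 2: Rotational DOF (linear) = 2
Step 3: Vibrational DOF = 3*2 - 5 = 1
Step 4: Total = 3 + 2 + 1 = 6

6


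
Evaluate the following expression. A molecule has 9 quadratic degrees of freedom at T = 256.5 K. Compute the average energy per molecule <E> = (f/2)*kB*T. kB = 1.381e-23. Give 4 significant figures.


Step 1: f/2 = 9/2 = 4.5
Step 2: kB*T = 1.381e-23 * 256.5 = 3.542e-21
Step 3: <E> = 4.5 * 3.542e-21 = 1.594e-20 J

1.594e-20


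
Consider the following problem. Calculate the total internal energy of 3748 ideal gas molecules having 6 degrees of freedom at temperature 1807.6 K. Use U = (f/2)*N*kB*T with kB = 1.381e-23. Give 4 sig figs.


Step 1: f/2 = 6/2 = 3.0
Step 2: N*kB*T = 3748*1.381e-23*1807.6 = 9.356e-17
Step 3: U = 3.0 * 9.356e-17 = 2.807e-16 J

2.807e-16


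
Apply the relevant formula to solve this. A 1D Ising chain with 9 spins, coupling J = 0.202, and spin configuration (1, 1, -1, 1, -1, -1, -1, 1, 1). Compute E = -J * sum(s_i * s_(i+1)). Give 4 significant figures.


Step 1: Nearest-neighbor products: 1, -1, -1, -1, 1, 1, -1, 1
Step 2: Sum of products = 0
Step 3: E = -0.202 * 0 = 0

0


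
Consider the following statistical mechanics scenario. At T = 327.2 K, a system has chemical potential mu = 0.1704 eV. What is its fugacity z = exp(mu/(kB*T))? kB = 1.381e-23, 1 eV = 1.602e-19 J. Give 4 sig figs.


Step 1: Convert mu to Joules: 0.1704*1.602e-19 = 2.73e-20 J
Step 2: kB*T = 1.381e-23*327.2 = 4.519e-21 J
Step 3: mu/(kB*T) = 6.041
Step 4: z = exp(6.041) = 420.4

420.4


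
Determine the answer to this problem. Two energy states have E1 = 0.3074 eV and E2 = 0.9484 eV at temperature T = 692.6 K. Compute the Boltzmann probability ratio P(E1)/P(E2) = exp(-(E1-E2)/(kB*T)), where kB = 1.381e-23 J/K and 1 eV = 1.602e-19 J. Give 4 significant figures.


Step 1: Compute energy difference dE = E1 - E2 = 0.3074 - 0.9484 = -0.641 eV
Step 2: Convert to Joules: dE_J = -0.641 * 1.602e-19 = -1.027e-19 J
Step 3: Compute exponent = -dE_J / (kB * T) = -(-1.027e-19) / (1.381e-23 * 692.6) = 10.74
Step 4: P(E1)/P(E2) = exp(10.74) = 4.598e+04

4.598e+04
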